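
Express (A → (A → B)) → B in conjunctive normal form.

A ∨ B

(A → (A → B)) → B
≡ ¬(A → (A → B)) ∨ B
≡ ¬(¬A ∨ (A → B)) ∨ B
≡ ¬(¬A ∨ ¬A ∨ B) ∨ B
≡ (¬¬A ∧ ¬¬A ∧ ¬B) ∨ B
≡ (A ∧ ¬¬A ∧ ¬B) ∨ B
≡ (A ∧ A ∧ ¬B) ∨ B
≡ (A ∨ B) ∧ (A ∨ B) ∧ (¬B ∨ B)
≡ A ∨ B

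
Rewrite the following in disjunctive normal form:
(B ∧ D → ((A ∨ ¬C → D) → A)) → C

(B ∧ D → ((A ∨ ¬C → D) → A)) → C
≡ ¬(B ∧ D → ((A ∨ ¬C → D) → A)) ∨ C   [eliminate →]
≡ ¬(¬(B ∧ D) ∨ ((A ∨ ¬C → D) → A)) ∨ C   [eliminate →]
≡ ¬(¬(B ∧ D) ∨ ¬(A ∨ ¬C → D) ∨ A) ∨ C   [eliminate →]
≡ ¬(¬(B ∧ D) ∨ ¬(¬(A ∨ ¬C) ∨ D) ∨ A) ∨ C   [eliminate →]
≡ ¬¬(B ∧ D) ∧ ¬¬(¬(A ∨ ¬C) ∨ D) ∧ ¬A ∨ C   [De Morgan]
≡ B ∧ D ∧ ¬¬(¬(A ∨ ¬C) ∨ D) ∧ ¬A ∨ C   [double negation]
≡ B ∧ D ∧ (¬(A ∨ ¬C) ∨ D) ∧ ¬A ∨ C   [double negation]
≡ B ∧ D ∧ (¬A ∧ ¬¬C ∨ D) ∧ ¬A ∨ C   [De Morgan]
≡ B ∧ D ∧ (¬A ∧ C ∨ D) ∧ ¬A ∨ C   [double negation]
≡ B ∧ D ∧ ¬A ∧ C ∧ ¬A ∨ B ∧ D ∧ D ∧ ¬A ∨ C   [distribute ∧ over ∨]
≡ B ∧ D ∧ ¬A ∨ C   [simplify]

B ∧ D ∧ ¬A ∨ C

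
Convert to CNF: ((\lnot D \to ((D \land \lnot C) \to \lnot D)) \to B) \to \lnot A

\lnot B \lor \lnot A

((\lnot D \to ((D \land \lnot C) \to \lnot D)) \to B) \to \lnot A
⇔ \lnot ((\lnot D \to ((D \land \lnot C) \to \lnot D)) \to B) \lor \lnot A   [eliminate \to]
⇔ \lnot (\lnot (\lnot D \to ((D \land \lnot C) \to \lnot D)) \lor B) \lor \lnot A   [eliminate \to]
⇔ \lnot (\lnot (\lnot \lnot D \lor ((D \land \lnot C) \to \lnot D)) \lor B) \lor \lnot A   [eliminate \to]
⇔ \lnot (\lnot (\lnot \lnot D \lor \lnot (D \land \lnot C) \lor \lnot D) \lor B) \lor \lnot A   [eliminate \to]
⇔ (\lnot \lnot (\lnot \lnot D \lor \lnot (D \land \lnot C) \lor \lnot D) \land \lnot B) \lor \lnot A   [De Morgan]
⇔ ((\lnot \lnot D \lor \lnot (D \land \lnot C) \lor \lnot D) \land \lnot B) \lor \lnot A   [double negation]
⇔ ((D \lor \lnot (D \land \lnot C) \lor \lnot D) \land \lnot B) \lor \lnot A   [double negation]
⇔ ((D \lor \lnot D \lor \lnot \lnot C \lor \lnot D) \land \lnot B) \lor \lnot A   [De Morgan]
⇔ ((D \lor \lnot D \lor C \lor \lnot D) \land \lnot B) \lor \lnot A   [double negation]
⇔ (D \lor \lnot D \lor C \lor \lnot D \lor \lnot A) \land (\lnot B \lor \lnot A)   [distribute \lor over \land]
⇔ \lnot B \lor \lnot A   [simplify]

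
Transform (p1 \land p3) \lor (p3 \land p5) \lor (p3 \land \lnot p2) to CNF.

(p1 \lor p5 \lor \lnot p2) \land p3

(p1 \land p3) \lor (p3 \land p5) \lor (p3 \land \lnot p2)
⇔ (p1 \lor p3 \lor p3) \land (p1 \lor p3 \lor \lnot p2) \land (p1 \lor p5 \lor p3) \land (p1 \lor p5 \lor \lnot p2) \land (p3 \lor p3 \lor p3) \land (p3 \lor p3 \lor \lnot p2) \land (p3 \lor p5 \lor p3) \land (p3 \lor p5 \lor \lnot p2)
⇔ (p1 \lor p5 \lor \lnot p2) \land p3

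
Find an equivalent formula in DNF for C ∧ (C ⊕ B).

C ∧ (C ⊕ B)
= C ∧ ((C ∧ ¬B) ∨ (¬C ∧ B))
= (C ∧ C ∧ ¬B) ∨ (C ∧ ¬C ∧ B)
= C ∧ ¬B

C ∧ ¬B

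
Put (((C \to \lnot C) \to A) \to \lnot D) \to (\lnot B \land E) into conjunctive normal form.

(C \lor A \lor \lnot B) \land (C \lor A \lor E) \land (D \lor \lnot B) \land (D \lor E)

(((C \to \lnot C) \to A) \to \lnot D) \to (\lnot B \land E)
= \lnot (((C \to \lnot C) \to A) \to \lnot D) \lor (\lnot B \land E)   [eliminate \to]
= \lnot (\lnot ((C \to \lnot C) \to A) \lor \lnot D) \lor (\lnot B \land E)   [eliminate \to]
= \lnot (\lnot (\lnot (C \to \lnot C) \lor A) \lor \lnot D) \lor (\lnot B \land E)   [eliminate \to]
= \lnot (\lnot (\lnot (\lnot C \lor \lnot C) \lor A) \lor \lnot D) \lor (\lnot B \land E)   [eliminate \to]
= (\lnot \lnot (\lnot (\lnot C \lor \lnot C) \lor A) \land \lnot \lnot D) \lor (\lnot B \land E)   [De Morgan]
= ((\lnot (\lnot C \lor \lnot C) \lor A) \land \lnot \lnot D) \lor (\lnot B \land E)   [double negation]
= (((\lnot \lnot C \land \lnot \lnot C) \lor A) \land \lnot \lnot D) \lor (\lnot B \land E)   [De Morgan]
= (((C \land \lnot \lnot C) \lor A) \land \lnot \lnot D) \lor (\lnot B \land E)   [double negation]
= (((C \land C) \lor A) \land \lnot \lnot D) \lor (\lnot B \land E)   [double negation]
= (((C \land C) \lor A) \land D) \lor (\lnot B \land E)   [double negation]
= (C \lor A \lor \lnot B) \land (C \lor A \lor E) \land (C \lor A \lor \lnot B) \land (C \lor A \lor E) \land (D \lor \lnot B) \land (D \lor E)   [distribute \lor over \land]
= (C \lor A \lor \lnot B) \land (C \lor A \lor E) \land (D \lor \lnot B) \land (D \lor E)   [simplify]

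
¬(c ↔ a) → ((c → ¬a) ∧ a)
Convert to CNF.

¬(c ↔ a) → ((c → ¬a) ∧ a)
= ¬¬(c ↔ a) ∨ ((c → ¬a) ∧ a)   — eliminate →
= ¬¬((c → a) ∧ (a → c)) ∨ ((c → ¬a) ∧ a)   — eliminate ↔
= ¬¬((¬c ∨ a) ∧ (a → c)) ∨ ((c → ¬a) ∧ a)   — eliminate →
= ¬¬((¬c ∨ a) ∧ (¬a ∨ c)) ∨ ((c → ¬a) ∧ a)   — eliminate →
= ¬¬((¬c ∨ a) ∧ (¬a ∨ c)) ∨ ((¬c ∨ ¬a) ∧ a)   — eliminate →
= ((¬c ∨ a) ∧ (¬a ∨ c)) ∨ ((¬c ∨ ¬a) ∧ a)   — double negation
= (¬c ∨ a ∨ ¬c ∨ ¬a) ∧ (¬c ∨ a ∨ a) ∧ (¬a ∨ c ∨ ¬c ∨ ¬a) ∧ (¬a ∨ c ∨ a)   — distribute ∨ over ∧
= ¬c ∨ a   — simplify

¬c ∨ a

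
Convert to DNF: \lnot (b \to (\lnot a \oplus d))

\lnot (b \to (\lnot a \oplus d))
⇔ \lnot (\lnot b \lor (\lnot a \oplus d))   (eliminate \to)
⇔ \lnot (\lnot b \lor (\lnot a \land \lnot d) \lor (\lnot \lnot a \land d))   (expand \oplus)
⇔ \lnot \lnot b \land \lnot (\lnot a \land \lnot d) \land \lnot (\lnot \lnot a \land d)   (De Morgan)
⇔ b \land \lnot (\lnot a \land \lnot d) \land \lnot (\lnot \lnot a \land d)   (double negation)
⇔ b \land (\lnot \lnot a \lor \lnot \lnot d) \land \lnot (\lnot \lnot a \land d)   (De Morgan)
⇔ b \land (a \lor \lnot \lnot d) \land \lnot (\lnot \lnot a \land d)   (double negation)
⇔ b \land (a \lor d) \land \lnot (\lnot \lnot a \land d)   (double negation)
⇔ b \land (a \lor d) \land (\lnot \lnot \lnot a \lor \lnot d)   (De Morgan)
⇔ b \land (a \lor d) \land (\lnot a \lor \lnot d)   (double negation)
⇔ (b \land a \land \lnot a) \lor (b \land a \land \lnot d) \lor (b \land d \land \lnot a) \lor (b \land d \land \lnot d)   (distribute \land over \lor)
⇔ (b \land a \land \lnot d) \lor (b \land d \land \lnot a)   (simplify)

(b \land a \land \lnot d) \lor (b \land d \land \lnot a)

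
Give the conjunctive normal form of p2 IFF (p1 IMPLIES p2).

p2 IFF (p1 IMPLIES p2)
⇔ (p2 IMPLIES (p1 IMPLIES p2)) AND ((p1 IMPLIES p2) IMPLIES p2)   — eliminate IFF
⇔ (NOT p2 OR (p1 IMPLIES p2)) AND ((p1 IMPLIES p2) IMPLIES p2)   — eliminate IMPLIES
⇔ (NOT p2 OR NOT p1 OR p2) AND ((p1 IMPLIES p2) IMPLIES p2)   — eliminate IMPLIES
⇔ (NOT p2 OR NOT p1 OR p2) AND (NOT (p1 IMPLIES p2) OR p2)   — eliminate IMPLIES
⇔ (NOT p2 OR NOT p1 OR p2) AND (NOT (NOT p1 OR p2) OR p2)   — eliminate IMPLIES
⇔ (NOT p2 OR NOT p1 OR p2) AND ((NOT NOT p1 AND NOT p2) OR p2)   — De Morgan
⇔ (NOT p2 OR NOT p1 OR p2) AND ((p1 AND NOT p2) OR p2)   — double negation
⇔ (NOT p2 OR NOT p1 OR p2) AND (p1 OR p2) AND (NOT p2 OR p2)   — distribute OR over AND
⇔ p1 OR p2   — simplify

p1 OR p2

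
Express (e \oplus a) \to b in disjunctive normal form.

(e \oplus a) \to b
≡ \lnot (e \oplus a) \lor b   [eliminate \to]
≡ \lnot ((e \land \lnot a) \lor (\lnot e \land a)) \lor b   [expand \oplus]
≡ (\lnot (e \land \lnot a) \land \lnot (\lnot e \land a)) \lor b   [De Morgan]
≡ ((\lnot e \lor \lnot \lnot a) \land \lnot (\lnot e \land a)) \lor b   [De Morgan]
≡ ((\lnot e \lor a) \land \lnot (\lnot e \land a)) \lor b   [double negation]
≡ ((\lnot e \lor a) \land (\lnot \lnot e \lor \lnot a)) \lor b   [De Morgan]
≡ ((\lnot e \lor a) \land (e \lor \lnot a)) \lor b   [double negation]
≡ (\lnot e \land e) \lor (\lnot e \land \lnot a) \lor (a \land e) \lor (a \land \lnot a) \lor b   [distribute \land over \lor]
≡ (\lnot e \land \lnot a) \lor (a \land e) \lor b   [simplify]

(\lnot e \land \lnot a) \lor (a \land e) \lor b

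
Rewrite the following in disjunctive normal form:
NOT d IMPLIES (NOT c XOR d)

NOT d IMPLIES (NOT c XOR d)
≡ NOT NOT d OR (NOT c XOR d)   [eliminate IMPLIES]
≡ NOT NOT d OR (NOT c AND NOT d) OR (NOT NOT c AND d)   [expand XOR]
≡ d OR (NOT c AND NOT d) OR (NOT NOT c AND d)   [double negation]
≡ d OR (NOT c AND NOT d) OR (c AND d)   [double negation]
≡ d OR (NOT c AND NOT d)   [simplify]

d OR (NOT c AND NOT d)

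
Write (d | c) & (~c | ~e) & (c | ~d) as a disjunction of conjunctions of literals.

(d | c) & (~c | ~e) & (c | ~d)
≡ (d & ~c & c) | (d & ~c & ~d) | (d & ~e & c) | (d & ~e & ~d) | (c & ~c & c) | (c & ~c & ~d) | (c & ~e & c) | (c & ~e & ~d)   [distribute & over |]
≡ c & ~e   [simplify]

c & ~e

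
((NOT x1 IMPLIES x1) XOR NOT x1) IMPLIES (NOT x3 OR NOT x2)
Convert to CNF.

(NOT x1 OR NOT x3 OR NOT x2) AND (x1 OR NOT x3 OR NOT x2)

((NOT x1 IMPLIES x1) XOR NOT x1) IMPLIES (NOT x3 OR NOT x2)
≡ NOT ((NOT x1 IMPLIES x1) XOR NOT x1) OR NOT x3 OR NOT x2   (eliminate IMPLIES)
≡ NOT (((NOT x1 IMPLIES x1) OR NOT x1) AND NOT ((NOT x1 IMPLIES x1) AND NOT x1)) OR NOT x3 OR NOT x2   (expand XOR)
≡ NOT ((NOT NOT x1 OR x1 OR NOT x1) AND NOT ((NOT x1 IMPLIES x1) AND NOT x1)) OR NOT x3 OR NOT x2   (eliminate IMPLIES)
≡ NOT ((NOT NOT x1 OR x1 OR NOT x1) AND NOT ((NOT NOT x1 OR x1) AND NOT x1)) OR NOT x3 OR NOT x2   (eliminate IMPLIES)
≡ NOT (NOT NOT x1 OR x1 OR NOT x1) OR NOT NOT ((NOT NOT x1 OR x1) AND NOT x1) OR NOT x3 OR NOT x2   (De Morgan)
≡ (NOT NOT NOT x1 AND NOT x1 AND NOT NOT x1) OR NOT NOT ((NOT NOT x1 OR x1) AND NOT x1) OR NOT x3 OR NOT x2   (De Morgan)
≡ (NOT x1 AND NOT x1 AND NOT NOT x1) OR NOT NOT ((NOT NOT x1 OR x1) AND NOT x1) OR NOT x3 OR NOT x2   (double negation)
≡ (NOT x1 AND NOT x1 AND x1) OR NOT NOT ((NOT NOT x1 OR x1) AND NOT x1) OR NOT x3 OR NOT x2   (double negation)
≡ (NOT x1 AND NOT x1 AND x1) OR ((NOT NOT x1 OR x1) AND NOT x1) OR NOT x3 OR NOT x2   (double negation)
≡ (NOT x1 AND NOT x1 AND x1) OR ((x1 OR x1) AND NOT x1) OR NOT x3 OR NOT x2   (double negation)
≡ (NOT x1 OR x1 OR x1 OR NOT x3 OR NOT x2) AND (NOT x1 OR NOT x1 OR NOT x3 OR NOT x2) AND (NOT x1 OR x1 OR x1 OR NOT x3 OR NOT x2) AND (NOT x1 OR NOT x1 OR NOT x3 OR NOT x2) AND (x1 OR x1 OR x1 OR NOT x3 OR NOT x2) AND (x1 OR NOT x1 OR NOT x3 OR NOT x2)   (distribute OR over AND)
≡ (NOT x1 OR NOT x3 OR NOT x2) AND (x1 OR NOT x3 OR NOT x2)   (simplify)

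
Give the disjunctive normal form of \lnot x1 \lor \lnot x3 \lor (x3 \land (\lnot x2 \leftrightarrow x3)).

\lnot x1 \lor \lnot x3 \lor (x3 \land (\lnot x2 \leftrightarrow x3))
⇔ \lnot x1 \lor \lnot x3 \lor (x3 \land (\lnot x2 \to x3) \land (x3 \to \lnot x2))   — eliminate \leftrightarrow
⇔ \lnot x1 \lor \lnot x3 \lor (x3 \land (\lnot \lnot x2 \lor x3) \land (x3 \to \lnot x2))   — eliminate \to
⇔ \lnot x1 \lor \lnot x3 \lor (x3 \land (\lnot \lnot x2 \lor x3) \land (\lnot x3 \lor \lnot x2))   — eliminate \to
⇔ \lnot x1 \lor \lnot x3 \lor (x3 \land (x2 \lor x3) \land (\lnot x3 \lor \lnot x2))   — double negation
⇔ \lnot x1 \lor \lnot x3 \lor (x3 \land x2 \land \lnot x3) \lor (x3 \land x2 \land \lnot x2) \lor (x3 \land x3 \land \lnot x3) \lor (x3 \land x3 \land \lnot x2)   — distribute \land over \lor
⇔ \lnot x1 \lor \lnot x3 \lor (x3 \land \lnot x2)   — simplify

\lnot x1 \lor \lnot x3 \lor (x3 \land \lnot x2)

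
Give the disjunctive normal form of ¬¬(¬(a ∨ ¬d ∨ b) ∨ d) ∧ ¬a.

¬¬(¬(a ∨ ¬d ∨ b) ∨ d) ∧ ¬a
⇔ (¬(a ∨ ¬d ∨ b) ∨ d) ∧ ¬a
⇔ ((¬a ∧ ¬¬d ∧ ¬b) ∨ d) ∧ ¬a
⇔ ((¬a ∧ d ∧ ¬b) ∨ d) ∧ ¬a
⇔ (¬a ∧ d ∧ ¬b ∧ ¬a) ∨ (d ∧ ¬a)
⇔ d ∧ ¬a

d ∧ ¬a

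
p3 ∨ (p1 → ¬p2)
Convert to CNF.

p3 ∨ (p1 → ¬p2)
= p3 ∨ ¬p1 ∨ ¬p2   — eliminate →

p3 ∨ ¬p1 ∨ ¬p2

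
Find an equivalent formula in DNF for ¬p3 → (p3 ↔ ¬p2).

p3 ∨ (¬p3 ∧ p2)

¬p3 → (p3 ↔ ¬p2)
⇔ ¬¬p3 ∨ (p3 ↔ ¬p2)   — eliminate →
⇔ ¬¬p3 ∨ ((p3 → ¬p2) ∧ (¬p2 → p3))   — eliminate ↔
⇔ ¬¬p3 ∨ ((¬p3 ∨ ¬p2) ∧ (¬p2 → p3))   — eliminate →
⇔ ¬¬p3 ∨ ((¬p3 ∨ ¬p2) ∧ (¬¬p2 ∨ p3))   — eliminate →
⇔ p3 ∨ ((¬p3 ∨ ¬p2) ∧ (¬¬p2 ∨ p3))   — double negation
⇔ p3 ∨ ((¬p3 ∨ ¬p2) ∧ (p2 ∨ p3))   — double negation
⇔ p3 ∨ (¬p3 ∧ p2) ∨ (¬p3 ∧ p3) ∨ (¬p2 ∧ p2) ∨ (¬p2 ∧ p3)   — distribute ∧ over ∨
⇔ p3 ∨ (¬p3 ∧ p2)   — simplify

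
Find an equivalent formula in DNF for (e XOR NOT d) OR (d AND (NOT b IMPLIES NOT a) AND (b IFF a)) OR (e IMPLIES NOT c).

(e AND d) OR (d AND b AND a) OR (d AND NOT a AND NOT b) OR NOT e OR NOT c

(e XOR NOT d) OR (d AND (NOT b IMPLIES NOT a) AND (b IFF a)) OR (e IMPLIES NOT c)
⇔ (e AND NOT NOT d) OR (NOT e AND NOT d) OR (d AND (NOT b IMPLIES NOT a) AND (b IFF a)) OR (e IMPLIES NOT c)   [expand XOR]
⇔ (e AND NOT NOT d) OR (NOT e AND NOT d) OR (d AND (NOT NOT b OR NOT a) AND (b IFF a)) OR (e IMPLIES NOT c)   [eliminate IMPLIES]
⇔ (e AND NOT NOT d) OR (NOT e AND NOT d) OR (d AND (NOT NOT b OR NOT a) AND (b IMPLIES a) AND (a IMPLIES b)) OR (e IMPLIES NOT c)   [eliminate IFF]
⇔ (e AND NOT NOT d) OR (NOT e AND NOT d) OR (d AND (NOT NOT b OR NOT a) AND (NOT b OR a) AND (a IMPLIES b)) OR (e IMPLIES NOT c)   [eliminate IMPLIES]
⇔ (e AND NOT NOT d) OR (NOT e AND NOT d) OR (d AND (NOT NOT b OR NOT a) AND (NOT b OR a) AND (NOT a OR b)) OR (e IMPLIES NOT c)   [eliminate IMPLIES]
⇔ (e AND NOT NOT d) OR (NOT e AND NOT d) OR (d AND (NOT NOT b OR NOT a) AND (NOT b OR a) AND (NOT a OR b)) OR NOT e OR NOT c   [eliminate IMPLIES]
⇔ (e AND d) OR (NOT e AND NOT d) OR (d AND (NOT NOT b OR NOT a) AND (NOT b OR a) AND (NOT a OR b)) OR NOT e OR NOT c   [double negation]
⇔ (e AND d) OR (NOT e AND NOT d) OR (d AND (b OR NOT a) AND (NOT b OR a) AND (NOT a OR b)) OR NOT e OR NOT c   [double negation]
⇔ (e AND d) OR (NOT e AND NOT d) OR (d AND b AND NOT b AND NOT a) OR (d AND b AND NOT b AND b) OR (d AND b AND a AND NOT a) OR (d AND b AND a AND b) OR (d AND NOT a AND NOT b AND NOT a) OR (d AND NOT a AND NOT b AND b) OR (d AND NOT a AND a AND NOT a) OR (d AND NOT a AND a AND b) OR NOT e OR NOT c   [distribute AND over OR]
⇔ (e AND d) OR (d AND b AND a) OR (d AND NOT a AND NOT b) OR NOT e OR NOT c   [simplify]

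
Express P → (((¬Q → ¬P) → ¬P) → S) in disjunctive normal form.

P → (((¬Q → ¬P) → ¬P) → S)
⇔ ¬P ∨ (((¬Q → ¬P) → ¬P) → S)   [eliminate →]
⇔ ¬P ∨ ¬((¬Q → ¬P) → ¬P) ∨ S   [eliminate →]
⇔ ¬P ∨ ¬(¬(¬Q → ¬P) ∨ ¬P) ∨ S   [eliminate →]
⇔ ¬P ∨ ¬(¬(¬¬Q ∨ ¬P) ∨ ¬P) ∨ S   [eliminate →]
⇔ ¬P ∨ (¬¬(¬¬Q ∨ ¬P) ∧ ¬¬P) ∨ S   [De Morgan]
⇔ ¬P ∨ ((¬¬Q ∨ ¬P) ∧ ¬¬P) ∨ S   [double negation]
⇔ ¬P ∨ ((Q ∨ ¬P) ∧ ¬¬P) ∨ S   [double negation]
⇔ ¬P ∨ ((Q ∨ ¬P) ∧ P) ∨ S   [double negation]
⇔ ¬P ∨ (Q ∧ P) ∨ (¬P ∧ P) ∨ S   [distribute ∧ over ∨]
⇔ ¬P ∨ (Q ∧ P) ∨ S   [simplify]

¬P ∨ (Q ∧ P) ∨ S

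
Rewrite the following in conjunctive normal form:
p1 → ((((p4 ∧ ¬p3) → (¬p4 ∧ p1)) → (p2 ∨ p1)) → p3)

p1 → ((((p4 ∧ ¬p3) → (¬p4 ∧ p1)) → (p2 ∨ p1)) → p3)
≡ ¬p1 ∨ ((((p4 ∧ ¬p3) → (¬p4 ∧ p1)) → (p2 ∨ p1)) → p3)   [eliminate →]
≡ ¬p1 ∨ ¬(((p4 ∧ ¬p3) → (¬p4 ∧ p1)) → (p2 ∨ p1)) ∨ p3   [eliminate →]
≡ ¬p1 ∨ ¬(¬((p4 ∧ ¬p3) → (¬p4 ∧ p1)) ∨ p2 ∨ p1) ∨ p3   [eliminate →]
≡ ¬p1 ∨ ¬(¬(¬(p4 ∧ ¬p3) ∨ (¬p4 ∧ p1)) ∨ p2 ∨ p1) ∨ p3   [eliminate →]
≡ ¬p1 ∨ (¬¬(¬(p4 ∧ ¬p3) ∨ (¬p4 ∧ p1)) ∧ ¬p2 ∧ ¬p1) ∨ p3   [De Morgan]
≡ ¬p1 ∨ ((¬(p4 ∧ ¬p3) ∨ (¬p4 ∧ p1)) ∧ ¬p2 ∧ ¬p1) ∨ p3   [double negation]
≡ ¬p1 ∨ ((¬p4 ∨ ¬¬p3 ∨ (¬p4 ∧ p1)) ∧ ¬p2 ∧ ¬p1) ∨ p3   [De Morgan]
≡ ¬p1 ∨ ((¬p4 ∨ p3 ∨ (¬p4 ∧ p1)) ∧ ¬p2 ∧ ¬p1) ∨ p3   [double negation]
≡ (¬p1 ∨ ¬p4 ∨ p3 ∨ ¬p4 ∨ p3) ∧ (¬p1 ∨ ¬p4 ∨ p3 ∨ p1 ∨ p3) ∧ (¬p1 ∨ ¬p2 ∨ p3) ∧ (¬p1 ∨ ¬p1 ∨ p3)   [distribute ∨ over ∧]
≡ ¬p1 ∨ p3   [simplify]

¬p1 ∨ p3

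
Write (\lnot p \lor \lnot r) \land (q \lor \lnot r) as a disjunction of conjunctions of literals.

(\lnot p \land q) \lor \lnot r

(\lnot p \lor \lnot r) \land (q \lor \lnot r)
≡ (\lnot p \land q) \lor (\lnot p \land \lnot r) \lor (\lnot r \land q) \lor (\lnot r \land \lnot r)   — distribute \land over \lor
≡ (\lnot p \land q) \lor \lnot r   — simplify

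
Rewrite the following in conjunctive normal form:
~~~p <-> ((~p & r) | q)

~~~p <-> ((~p & r) | q)
⇔ (~~~p -> ((~p & r) | q)) & (((~p & r) | q) -> ~~~p)   [eliminate <->]
⇔ (~~~~p | (~p & r) | q) & (((~p & r) | q) -> ~~~p)   [eliminate ->]
⇔ (~~~~p | (~p & r) | q) & (~((~p & r) | q) | ~~~p)   [eliminate ->]
⇔ (~~p | (~p & r) | q) & (~((~p & r) | q) | ~~~p)   [double negation]
⇔ (p | (~p & r) | q) & (~((~p & r) | q) | ~~~p)   [double negation]
⇔ (p | (~p & r) | q) & ((~(~p & r) & ~q) | ~~~p)   [De Morgan]
⇔ (p | (~p & r) | q) & (((~~p | ~r) & ~q) | ~~~p)   [De Morgan]
⇔ (p | (~p & r) | q) & (((p | ~r) & ~q) | ~~~p)   [double negation]
⇔ (p | (~p & r) | q) & (((p | ~r) & ~q) | ~p)   [double negation]
⇔ (p | ~p | q) & (p | r | q) & (p | ~r | ~p) & (~q | ~p)   [distribute | over &]
⇔ (p | r | q) & (~q | ~p)   [simplify]

(p | r | q) & (~q | ~p)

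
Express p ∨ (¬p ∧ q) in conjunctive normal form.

p ∨ (¬p ∧ q)
= (p ∨ ¬p) ∧ (p ∨ q)   (distribute ∨ over ∧)
= p ∨ q   (simplify)

p ∨ q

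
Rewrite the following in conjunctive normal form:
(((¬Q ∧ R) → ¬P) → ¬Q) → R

(((¬Q ∧ R) → ¬P) → ¬Q) → R
⇔ ¬(((¬Q ∧ R) → ¬P) → ¬Q) ∨ R   [eliminate →]
⇔ ¬(¬((¬Q ∧ R) → ¬P) ∨ ¬Q) ∨ R   [eliminate →]
⇔ ¬(¬(¬(¬Q ∧ R) ∨ ¬P) ∨ ¬Q) ∨ R   [eliminate →]
⇔ (¬¬(¬(¬Q ∧ R) ∨ ¬P) ∧ ¬¬Q) ∨ R   [De Morgan]
⇔ ((¬(¬Q ∧ R) ∨ ¬P) ∧ ¬¬Q) ∨ R   [double negation]
⇔ ((¬¬Q ∨ ¬R ∨ ¬P) ∧ ¬¬Q) ∨ R   [De Morgan]
⇔ ((Q ∨ ¬R ∨ ¬P) ∧ ¬¬Q) ∨ R   [double negation]
⇔ ((Q ∨ ¬R ∨ ¬P) ∧ Q) ∨ R   [double negation]
⇔ (Q ∨ ¬R ∨ ¬P ∨ R) ∧ (Q ∨ R)   [distribute ∨ over ∧]
⇔ Q ∨ R   [simplify]

Q ∨ R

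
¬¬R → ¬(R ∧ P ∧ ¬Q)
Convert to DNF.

¬¬R → ¬(R ∧ P ∧ ¬Q)
⇔ ¬¬¬R ∨ ¬(R ∧ P ∧ ¬Q)   [eliminate →]
⇔ ¬R ∨ ¬(R ∧ P ∧ ¬Q)   [double negation]
⇔ ¬R ∨ ¬R ∨ ¬P ∨ ¬¬Q   [De Morgan]
⇔ ¬R ∨ ¬R ∨ ¬P ∨ Q   [double negation]
⇔ ¬R ∨ ¬P ∨ Q   [simplify]

¬R ∨ ¬P ∨ Q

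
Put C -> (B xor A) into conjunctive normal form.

C -> (B xor A)
≡ ~C | (B xor A)   [eliminate ->]
≡ ~C | ((B | A) & ~(B & A))   [expand xor]
≡ ~C | ((B | A) & (~B | ~A))   [De Morgan]
≡ (~C | B | A) & (~C | ~B | ~A)   [distribute | over &]

(~C | B | A) & (~C | ~B | ~A)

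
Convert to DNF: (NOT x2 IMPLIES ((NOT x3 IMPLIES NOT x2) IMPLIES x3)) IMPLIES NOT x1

(NOT x2 IMPLIES ((NOT x3 IMPLIES NOT x2) IMPLIES x3)) IMPLIES NOT x1
= NOT (NOT x2 IMPLIES ((NOT x3 IMPLIES NOT x2) IMPLIES x3)) OR NOT x1   [eliminate IMPLIES]
= NOT (NOT NOT x2 OR ((NOT x3 IMPLIES NOT x2) IMPLIES x3)) OR NOT x1   [eliminate IMPLIES]
= NOT (NOT NOT x2 OR NOT (NOT x3 IMPLIES NOT x2) OR x3) OR NOT x1   [eliminate IMPLIES]
= NOT (NOT NOT x2 OR NOT (NOT NOT x3 OR NOT x2) OR x3) OR NOT x1   [eliminate IMPLIES]
= (NOT NOT NOT x2 AND NOT NOT (NOT NOT x3 OR NOT x2) AND NOT x3) OR NOT x1   [De Morgan]
= (NOT x2 AND NOT NOT (NOT NOT x3 OR NOT x2) AND NOT x3) OR NOT x1   [double negation]
= (NOT x2 AND (NOT NOT x3 OR NOT x2) AND NOT x3) OR NOT x1   [double negation]
= (NOT x2 AND (x3 OR NOT x2) AND NOT x3) OR NOT x1   [double negation]
= (NOT x2 AND x3 AND NOT x3) OR (NOT x2 AND NOT x2 AND NOT x3) OR NOT x1   [distribute AND over OR]
= (NOT x2 AND NOT x3) OR NOT x1   [simplify]

(NOT x2 AND NOT x3) OR NOT x1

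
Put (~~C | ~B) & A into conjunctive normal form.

(~~C | ~B) & A
⇔ (C | ~B) & A   [double negation]

(C | ~B) & A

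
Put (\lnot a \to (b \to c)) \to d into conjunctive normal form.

(\lnot a \to (b \to c)) \to d
= \lnot (\lnot a \to (b \to c)) \lor d   — eliminate \to
= \lnot (\lnot \lnot a \lor (b \to c)) \lor d   — eliminate \to
= \lnot (\lnot \lnot a \lor \lnot b \lor c) \lor d   — eliminate \to
= (\lnot \lnot \lnot a \land \lnot \lnot b \land \lnot c) \lor d   — De Morgan
= (\lnot a \land \lnot \lnot b \land \lnot c) \lor d   — double negation
= (\lnot a \land b \land \lnot c) \lor d   — double negation
= (\lnot a \lor d) \land (b \lor d) \land (\lnot c \lor d)   — distribute \lor over \land

(\lnot a \lor d) \land (b \lor d) \land (\lnot c \lor d)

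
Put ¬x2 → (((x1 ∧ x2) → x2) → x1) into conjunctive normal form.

¬x2 → (((x1 ∧ x2) → x2) → x1)
≡ ¬¬x2 ∨ (((x1 ∧ x2) → x2) → x1)   [eliminate →]
≡ ¬¬x2 ∨ ¬((x1 ∧ x2) → x2) ∨ x1   [eliminate →]
≡ ¬¬x2 ∨ ¬(¬(x1 ∧ x2) ∨ x2) ∨ x1   [eliminate →]
≡ x2 ∨ ¬(¬(x1 ∧ x2) ∨ x2) ∨ x1   [double negation]
≡ x2 ∨ (¬¬(x1 ∧ x2) ∧ ¬x2) ∨ x1   [De Morgan]
≡ x2 ∨ (x1 ∧ x2 ∧ ¬x2) ∨ x1   [double negation]
≡ (x2 ∨ x1 ∨ x1) ∧ (x2 ∨ x2 ∨ x1) ∧ (x2 ∨ ¬x2 ∨ x1)   [distribute ∨ over ∧]
≡ x2 ∨ x1   [simplify]

x2 ∨ x1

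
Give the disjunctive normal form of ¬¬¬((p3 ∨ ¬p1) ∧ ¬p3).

¬¬¬((p3 ∨ ¬p1) ∧ ¬p3)
= ¬((p3 ∨ ¬p1) ∧ ¬p3)   — double negation
= ¬(p3 ∨ ¬p1) ∨ ¬¬p3   — De Morgan
= (¬p3 ∧ ¬¬p1) ∨ ¬¬p3   — De Morgan
= (¬p3 ∧ p1) ∨ ¬¬p3   — double negation
= (¬p3 ∧ p1) ∨ p3   — double negation

(¬p3 ∧ p1) ∨ p3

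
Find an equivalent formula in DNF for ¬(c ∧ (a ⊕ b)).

¬c ∨ (¬a ∧ ¬b) ∨ (b ∧ a)

¬(c ∧ (a ⊕ b))
= ¬(c ∧ ((a ∧ ¬b) ∨ (¬a ∧ b)))   [expand ⊕]
= ¬c ∨ ¬((a ∧ ¬b) ∨ (¬a ∧ b))   [De Morgan]
= ¬c ∨ (¬(a ∧ ¬b) ∧ ¬(¬a ∧ b))   [De Morgan]
= ¬c ∨ ((¬a ∨ ¬¬b) ∧ ¬(¬a ∧ b))   [De Morgan]
= ¬c ∨ ((¬a ∨ b) ∧ ¬(¬a ∧ b))   [double negation]
= ¬c ∨ ((¬a ∨ b) ∧ (¬¬a ∨ ¬b))   [De Morgan]
= ¬c ∨ ((¬a ∨ b) ∧ (a ∨ ¬b))   [double negation]
= ¬c ∨ (¬a ∧ a) ∨ (¬a ∧ ¬b) ∨ (b ∧ a) ∨ (b ∧ ¬b)   [distribute ∧ over ∨]
= ¬c ∨ (¬a ∧ ¬b) ∨ (b ∧ a)   [simplify]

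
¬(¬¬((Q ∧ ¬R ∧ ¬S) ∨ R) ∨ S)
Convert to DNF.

¬(¬¬((Q ∧ ¬R ∧ ¬S) ∨ R) ∨ S)
≡ ¬¬¬((Q ∧ ¬R ∧ ¬S) ∨ R) ∧ ¬S   — De Morgan
≡ ¬((Q ∧ ¬R ∧ ¬S) ∨ R) ∧ ¬S   — double negation
≡ ¬(Q ∧ ¬R ∧ ¬S) ∧ ¬R ∧ ¬S   — De Morgan
≡ (¬Q ∨ ¬¬R ∨ ¬¬S) ∧ ¬R ∧ ¬S   — De Morgan
≡ (¬Q ∨ R ∨ ¬¬S) ∧ ¬R ∧ ¬S   — double negation
≡ (¬Q ∨ R ∨ S) ∧ ¬R ∧ ¬S   — double negation
≡ (¬Q ∧ ¬R ∧ ¬S) ∨ (R ∧ ¬R ∧ ¬S) ∨ (S ∧ ¬R ∧ ¬S)   — distribute ∧ over ∨
≡ ¬Q ∧ ¬R ∧ ¬S   — simplify

¬Q ∧ ¬R ∧ ¬S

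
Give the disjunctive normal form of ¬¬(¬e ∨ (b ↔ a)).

¬e ∨ (¬b ∧ ¬a) ∨ (a ∧ b)

¬¬(¬e ∨ (b ↔ a))
≡ ¬¬(¬e ∨ ((b → a) ∧ (a → b)))   [eliminate ↔]
≡ ¬¬(¬e ∨ ((¬b ∨ a) ∧ (a → b)))   [eliminate →]
≡ ¬¬(¬e ∨ ((¬b ∨ a) ∧ (¬a ∨ b)))   [eliminate →]
≡ ¬e ∨ ((¬b ∨ a) ∧ (¬a ∨ b))   [double negation]
≡ ¬e ∨ (¬b ∧ ¬a) ∨ (¬b ∧ b) ∨ (a ∧ ¬a) ∨ (a ∧ b)   [distribute ∧ over ∨]
≡ ¬e ∨ (¬b ∧ ¬a) ∨ (a ∧ b)   [simplify]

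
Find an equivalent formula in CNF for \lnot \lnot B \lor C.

\lnot \lnot B \lor C
≡ B \lor C   [double negation]

B \lor C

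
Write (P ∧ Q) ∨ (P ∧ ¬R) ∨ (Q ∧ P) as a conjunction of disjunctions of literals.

P ∧ (Q ∨ ¬R)

(P ∧ Q) ∨ (P ∧ ¬R) ∨ (Q ∧ P)
≡ (P ∨ P ∨ Q) ∧ (P ∨ P ∨ P) ∧ (P ∨ ¬R ∨ Q) ∧ (P ∨ ¬R ∨ P) ∧ (Q ∨ P ∨ Q) ∧ (Q ∨ P ∨ P) ∧ (Q ∨ ¬R ∨ Q) ∧ (Q ∨ ¬R ∨ P)   [distribute ∨ over ∧]
≡ P ∧ (Q ∨ ¬R)   [simplify]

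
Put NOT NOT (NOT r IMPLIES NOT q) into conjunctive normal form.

r OR NOT q

NOT NOT (NOT r IMPLIES NOT q)
⇔ NOT NOT (NOT NOT r OR NOT q)
⇔ NOT NOT r OR NOT q
⇔ r OR NOT q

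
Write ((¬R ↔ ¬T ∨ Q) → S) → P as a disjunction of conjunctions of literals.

R ∧ T ∧ ¬Q ∧ ¬S ∨ ¬T ∧ ¬R ∧ ¬S ∨ Q ∧ ¬R ∧ ¬S ∨ P

((¬R ↔ ¬T ∨ Q) → S) → P
≡ ¬((¬R ↔ ¬T ∨ Q) → S) ∨ P   [eliminate →]
≡ ¬(¬(¬R ↔ ¬T ∨ Q) ∨ S) ∨ P   [eliminate →]
≡ ¬(¬((¬R → ¬T ∨ Q) ∧ (¬T ∨ Q → ¬R)) ∨ S) ∨ P   [eliminate ↔]
≡ ¬(¬((¬¬R ∨ ¬T ∨ Q) ∧ (¬T ∨ Q → ¬R)) ∨ S) ∨ P   [eliminate →]
≡ ¬(¬((¬¬R ∨ ¬T ∨ Q) ∧ (¬(¬T ∨ Q) ∨ ¬R)) ∨ S) ∨ P   [eliminate →]
≡ ¬¬((¬¬R ∨ ¬T ∨ Q) ∧ (¬(¬T ∨ Q) ∨ ¬R)) ∧ ¬S ∨ P   [De Morgan]
≡ (¬¬R ∨ ¬T ∨ Q) ∧ (¬(¬T ∨ Q) ∨ ¬R) ∧ ¬S ∨ P   [double negation]
≡ (R ∨ ¬T ∨ Q) ∧ (¬(¬T ∨ Q) ∨ ¬R) ∧ ¬S ∨ P   [double negation]
≡ (R ∨ ¬T ∨ Q) ∧ (¬¬T ∧ ¬Q ∨ ¬R) ∧ ¬S ∨ P   [De Morgan]
≡ (R ∨ ¬T ∨ Q) ∧ (T ∧ ¬Q ∨ ¬R) ∧ ¬S ∨ P   [double negation]
≡ R ∧ T ∧ ¬Q ∧ ¬S ∨ R ∧ ¬R ∧ ¬S ∨ ¬T ∧ T ∧ ¬Q ∧ ¬S ∨ ¬T ∧ ¬R ∧ ¬S ∨ Q ∧ T ∧ ¬Q ∧ ¬S ∨ Q ∧ ¬R ∧ ¬S ∨ P   [distribute ∧ over ∨]
≡ R ∧ T ∧ ¬Q ∧ ¬S ∨ ¬T ∧ ¬R ∧ ¬S ∨ Q ∧ ¬R ∧ ¬S ∨ P   [simplify]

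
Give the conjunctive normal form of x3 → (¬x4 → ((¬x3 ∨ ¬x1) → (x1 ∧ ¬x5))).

x3 → (¬x4 → ((¬x3 ∨ ¬x1) → (x1 ∧ ¬x5)))
= ¬x3 ∨ (¬x4 → ((¬x3 ∨ ¬x1) → (x1 ∧ ¬x5)))   (eliminate →)
= ¬x3 ∨ ¬¬x4 ∨ ((¬x3 ∨ ¬x1) → (x1 ∧ ¬x5))   (eliminate →)
= ¬x3 ∨ ¬¬x4 ∨ ¬(¬x3 ∨ ¬x1) ∨ (x1 ∧ ¬x5)   (eliminate →)
= ¬x3 ∨ x4 ∨ ¬(¬x3 ∨ ¬x1) ∨ (x1 ∧ ¬x5)   (double negation)
= ¬x3 ∨ x4 ∨ (¬¬x3 ∧ ¬¬x1) ∨ (x1 ∧ ¬x5)   (De Morgan)
= ¬x3 ∨ x4 ∨ (x3 ∧ ¬¬x1) ∨ (x1 ∧ ¬x5)   (double negation)
= ¬x3 ∨ x4 ∨ (x3 ∧ x1) ∨ (x1 ∧ ¬x5)   (double negation)
= (¬x3 ∨ x4 ∨ x3 ∨ x1) ∧ (¬x3 ∨ x4 ∨ x3 ∨ ¬x5) ∧ (¬x3 ∨ x4 ∨ x1 ∨ x1) ∧ (¬x3 ∨ x4 ∨ x1 ∨ ¬x5)   (distribute ∨ over ∧)
= ¬x3 ∨ x4 ∨ x1   (simplify)

¬x3 ∨ x4 ∨ x1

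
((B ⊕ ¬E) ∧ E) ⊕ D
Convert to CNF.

((B ⊕ ¬E) ∧ E) ⊕ D
⇔ (((B ⊕ ¬E) ∧ E) ∨ D) ∧ ¬((B ⊕ ¬E) ∧ E ∧ D)   [expand ⊕]
⇔ (((B ∨ ¬E) ∧ ¬(B ∧ ¬E) ∧ E) ∨ D) ∧ ¬((B ⊕ ¬E) ∧ E ∧ D)   [expand ⊕]
⇔ (((B ∨ ¬E) ∧ ¬(B ∧ ¬E) ∧ E) ∨ D) ∧ ¬((B ∨ ¬E) ∧ ¬(B ∧ ¬E) ∧ E ∧ D)   [expand ⊕]
⇔ (((B ∨ ¬E) ∧ (¬B ∨ ¬¬E) ∧ E) ∨ D) ∧ ¬((B ∨ ¬E) ∧ ¬(B ∧ ¬E) ∧ E ∧ D)   [De Morgan]
⇔ (((B ∨ ¬E) ∧ (¬B ∨ E) ∧ E) ∨ D) ∧ ¬((B ∨ ¬E) ∧ ¬(B ∧ ¬E) ∧ E ∧ D)   [double negation]
⇔ (((B ∨ ¬E) ∧ (¬B ∨ E) ∧ E) ∨ D) ∧ (¬(B ∨ ¬E) ∨ ¬¬(B ∧ ¬E) ∨ ¬E ∨ ¬D)   [De Morgan]
⇔ (((B ∨ ¬E) ∧ (¬B ∨ E) ∧ E) ∨ D) ∧ ((¬B ∧ ¬¬E) ∨ ¬¬(B ∧ ¬E) ∨ ¬E ∨ ¬D)   [De Morgan]
⇔ (((B ∨ ¬E) ∧ (¬B ∨ E) ∧ E) ∨ D) ∧ ((¬B ∧ E) ∨ ¬¬(B ∧ ¬E) ∨ ¬E ∨ ¬D)   [double negation]
⇔ (((B ∨ ¬E) ∧ (¬B ∨ E) ∧ E) ∨ D) ∧ ((¬B ∧ E) ∨ (B ∧ ¬E) ∨ ¬E ∨ ¬D)   [double negation]
⇔ (B ∨ ¬E ∨ D) ∧ (¬B ∨ E ∨ D) ∧ (E ∨ D) ∧ (¬B ∨ B ∨ ¬E ∨ ¬D) ∧ (¬B ∨ ¬E ∨ ¬E ∨ ¬D) ∧ (E ∨ B ∨ ¬E ∨ ¬D) ∧ (E ∨ ¬E ∨ ¬E ∨ ¬D)   [distribute ∨ over ∧]
⇔ (B ∨ ¬E ∨ D) ∧ (E ∨ D) ∧ (¬B ∨ ¬E ∨ ¬D)   [simplify]

(B ∨ ¬E ∨ D) ∧ (E ∨ D) ∧ (¬B ∨ ¬E ∨ ¬D)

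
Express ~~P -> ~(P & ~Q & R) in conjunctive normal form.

~P | Q | ~R

~~P -> ~(P & ~Q & R)
= ~~~P | ~(P & ~Q & R)   — eliminate ->
= ~P | ~(P & ~Q & R)   — double negation
= ~P | ~P | ~~Q | ~R   — De Morgan
= ~P | ~P | Q | ~R   — double negation
= ~P | Q | ~R   — simplify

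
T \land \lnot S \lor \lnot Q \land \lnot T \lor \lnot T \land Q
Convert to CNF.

T \land \lnot S \lor \lnot Q \land \lnot T \lor \lnot T \land Q
≡ (T \lor \lnot Q \lor \lnot T) \land (T \lor \lnot Q \lor Q) \land (T \lor \lnot T \lor \lnot T) \land (T \lor \lnot T \lor Q) \land (\lnot S \lor \lnot Q \lor \lnot T) \land (\lnot S \lor \lnot Q \lor Q) \land (\lnot S \lor \lnot T \lor \lnot T) \land (\lnot S \lor \lnot T \lor Q)   [distribute \lor over \land]
≡ \lnot S \lor \lnot T   [simplify]

\lnot S \lor \lnot T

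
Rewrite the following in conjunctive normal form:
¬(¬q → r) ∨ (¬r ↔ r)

(¬q ∨ r) ∧ ¬r

¬(¬q → r) ∨ (¬r ↔ r)
≡ ¬(¬¬q ∨ r) ∨ (¬r ↔ r)   — eliminate →
≡ ¬(¬¬q ∨ r) ∨ ((¬r → r) ∧ (r → ¬r))   — eliminate ↔
≡ ¬(¬¬q ∨ r) ∨ ((¬¬r ∨ r) ∧ (r → ¬r))   — eliminate →
≡ ¬(¬¬q ∨ r) ∨ ((¬¬r ∨ r) ∧ (¬r ∨ ¬r))   — eliminate →
≡ (¬¬¬q ∧ ¬r) ∨ ((¬¬r ∨ r) ∧ (¬r ∨ ¬r))   — De Morgan
≡ (¬q ∧ ¬r) ∨ ((¬¬r ∨ r) ∧ (¬r ∨ ¬r))   — double negation
≡ (¬q ∧ ¬r) ∨ ((r ∨ r) ∧ (¬r ∨ ¬r))   — double negation
≡ (¬q ∨ r ∨ r) ∧ (¬q ∨ ¬r ∨ ¬r) ∧ (¬r ∨ r ∨ r) ∧ (¬r ∨ ¬r ∨ ¬r)   — distribute ∨ over ∧
≡ (¬q ∨ r) ∧ ¬r   — simplify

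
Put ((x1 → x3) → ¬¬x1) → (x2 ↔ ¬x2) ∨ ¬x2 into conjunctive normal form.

¬x1 ∨ ¬x2

((x1 → x3) → ¬¬x1) → (x2 ↔ ¬x2) ∨ ¬x2
≡ ¬((x1 → x3) → ¬¬x1) ∨ (x2 ↔ ¬x2) ∨ ¬x2   (eliminate →)
≡ ¬(¬(x1 → x3) ∨ ¬¬x1) ∨ (x2 ↔ ¬x2) ∨ ¬x2   (eliminate →)
≡ ¬(¬(¬x1 ∨ x3) ∨ ¬¬x1) ∨ (x2 ↔ ¬x2) ∨ ¬x2   (eliminate →)
≡ ¬(¬(¬x1 ∨ x3) ∨ ¬¬x1) ∨ (x2 → ¬x2) ∧ (¬x2 → x2) ∨ ¬x2   (eliminate ↔)
≡ ¬(¬(¬x1 ∨ x3) ∨ ¬¬x1) ∨ (¬x2 ∨ ¬x2) ∧ (¬x2 → x2) ∨ ¬x2   (eliminate →)
≡ ¬(¬(¬x1 ∨ x3) ∨ ¬¬x1) ∨ (¬x2 ∨ ¬x2) ∧ (¬¬x2 ∨ x2) ∨ ¬x2   (eliminate →)
≡ ¬¬(¬x1 ∨ x3) ∧ ¬¬¬x1 ∨ (¬x2 ∨ ¬x2) ∧ (¬¬x2 ∨ x2) ∨ ¬x2   (De Morgan)
≡ (¬x1 ∨ x3) ∧ ¬¬¬x1 ∨ (¬x2 ∨ ¬x2) ∧ (¬¬x2 ∨ x2) ∨ ¬x2   (double negation)
≡ (¬x1 ∨ x3) ∧ ¬x1 ∨ (¬x2 ∨ ¬x2) ∧ (¬¬x2 ∨ x2) ∨ ¬x2   (double negation)
≡ (¬x1 ∨ x3) ∧ ¬x1 ∨ (¬x2 ∨ ¬x2) ∧ (x2 ∨ x2) ∨ ¬x2   (double negation)
≡ (¬x1 ∨ x3 ∨ ¬x2 ∨ ¬x2 ∨ ¬x2) ∧ (¬x1 ∨ x3 ∨ x2 ∨ x2 ∨ ¬x2) ∧ (¬x1 ∨ ¬x2 ∨ ¬x2 ∨ ¬x2) ∧ (¬x1 ∨ x2 ∨ x2 ∨ ¬x2)   (distribute ∨ over ∧)
≡ ¬x1 ∨ ¬x2   (simplify)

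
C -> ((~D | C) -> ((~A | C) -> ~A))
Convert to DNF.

~C | ~A

C -> ((~D | C) -> ((~A | C) -> ~A))
⇔ ~C | ((~D | C) -> ((~A | C) -> ~A))   — eliminate ->
⇔ ~C | ~(~D | C) | ((~A | C) -> ~A)   — eliminate ->
⇔ ~C | ~(~D | C) | ~(~A | C) | ~A   — eliminate ->
⇔ ~C | (~~D & ~C) | ~(~A | C) | ~A   — De Morgan
⇔ ~C | (D & ~C) | ~(~A | C) | ~A   — double negation
⇔ ~C | (D & ~C) | (~~A & ~C) | ~A   — De Morgan
⇔ ~C | (D & ~C) | (A & ~C) | ~A   — double negation
⇔ ~C | ~A   — simplify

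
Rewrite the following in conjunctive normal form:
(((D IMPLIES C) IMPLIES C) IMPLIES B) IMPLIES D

(D OR C) AND (NOT B OR D)

(((D IMPLIES C) IMPLIES C) IMPLIES B) IMPLIES D
= NOT (((D IMPLIES C) IMPLIES C) IMPLIES B) OR D   [eliminate IMPLIES]
= NOT (NOT ((D IMPLIES C) IMPLIES C) OR B) OR D   [eliminate IMPLIES]
= NOT (NOT (NOT (D IMPLIES C) OR C) OR B) OR D   [eliminate IMPLIES]
= NOT (NOT (NOT (NOT D OR C) OR C) OR B) OR D   [eliminate IMPLIES]
= (NOT NOT (NOT (NOT D OR C) OR C) AND NOT B) OR D   [De Morgan]
= ((NOT (NOT D OR C) OR C) AND NOT B) OR D   [double negation]
= (((NOT NOT D AND NOT C) OR C) AND NOT B) OR D   [De Morgan]
= (((D AND NOT C) OR C) AND NOT B) OR D   [double negation]
= (D OR C OR D) AND (NOT C OR C OR D) AND (NOT B OR D)   [distribute OR over AND]
= (D OR C) AND (NOT B OR D)   [simplify]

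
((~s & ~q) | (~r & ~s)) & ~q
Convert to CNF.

~s & ~q

((~s & ~q) | (~r & ~s)) & ~q
= (~s | ~r) & (~s | ~s) & (~q | ~r) & (~q | ~s) & ~q
= ~s & ~q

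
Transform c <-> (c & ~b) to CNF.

~c | ~b

c <-> (c & ~b)
⇔ (c -> (c & ~b)) & ((c & ~b) -> c)   — eliminate <->
⇔ (~c | (c & ~b)) & ((c & ~b) -> c)   — eliminate ->
⇔ (~c | (c & ~b)) & (~(c & ~b) | c)   — eliminate ->
⇔ (~c | (c & ~b)) & (~c | ~~b | c)   — De Morgan
⇔ (~c | (c & ~b)) & (~c | b | c)   — double negation
⇔ (~c | c) & (~c | ~b) & (~c | b | c)   — distribute | over &
⇔ ~c | ~b   — simplify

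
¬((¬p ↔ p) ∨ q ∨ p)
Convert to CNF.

¬q ∧ ¬p

¬((¬p ↔ p) ∨ q ∨ p)
≡ ¬((¬p → p) ∧ (p → ¬p) ∨ q ∨ p)   — eliminate ↔
≡ ¬((¬¬p ∨ p) ∧ (p → ¬p) ∨ q ∨ p)   — eliminate →
≡ ¬((¬¬p ∨ p) ∧ (¬p ∨ ¬p) ∨ q ∨ p)   — eliminate →
≡ ¬((¬¬p ∨ p) ∧ (¬p ∨ ¬p)) ∧ ¬q ∧ ¬p   — De Morgan
≡ (¬(¬¬p ∨ p) ∨ ¬(¬p ∨ ¬p)) ∧ ¬q ∧ ¬p   — De Morgan
≡ (¬¬¬p ∧ ¬p ∨ ¬(¬p ∨ ¬p)) ∧ ¬q ∧ ¬p   — De Morgan
≡ (¬p ∧ ¬p ∨ ¬(¬p ∨ ¬p)) ∧ ¬q ∧ ¬p   — double negation
≡ (¬p ∧ ¬p ∨ ¬¬p ∧ ¬¬p) ∧ ¬q ∧ ¬p   — De Morgan
≡ (¬p ∧ ¬p ∨ p ∧ ¬¬p) ∧ ¬q ∧ ¬p   — double negation
≡ (¬p ∧ ¬p ∨ p ∧ p) ∧ ¬q ∧ ¬p   — double negation
≡ (¬p ∨ p) ∧ (¬p ∨ p) ∧ (¬p ∨ p) ∧ (¬p ∨ p) ∧ ¬q ∧ ¬p   — distribute ∨ over ∧
≡ ¬q ∧ ¬p   — simplify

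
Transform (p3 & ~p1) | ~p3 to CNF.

(p3 & ~p1) | ~p3
⇔ (p3 | ~p3) & (~p1 | ~p3)   [distribute | over &]
⇔ ~p1 | ~p3   [simplify]

~p1 | ~p3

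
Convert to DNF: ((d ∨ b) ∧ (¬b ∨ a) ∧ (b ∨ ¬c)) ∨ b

((d ∨ b) ∧ (¬b ∨ a) ∧ (b ∨ ¬c)) ∨ b
⇔ (d ∧ ¬b ∧ b) ∨ (d ∧ ¬b ∧ ¬c) ∨ (d ∧ a ∧ b) ∨ (d ∧ a ∧ ¬c) ∨ (b ∧ ¬b ∧ b) ∨ (b ∧ ¬b ∧ ¬c) ∨ (b ∧ a ∧ b) ∨ (b ∧ a ∧ ¬c) ∨ b   [distribute ∧ over ∨]
⇔ (d ∧ ¬b ∧ ¬c) ∨ (d ∧ a ∧ ¬c) ∨ b   [simplify]

(d ∧ ¬b ∧ ¬c) ∨ (d ∧ a ∧ ¬c) ∨ b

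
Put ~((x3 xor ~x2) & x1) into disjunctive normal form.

~((x3 xor ~x2) & x1)
⇔ ~(((x3 & ~~x2) | (~x3 & ~x2)) & x1)   [expand xor]
⇔ ~((x3 & ~~x2) | (~x3 & ~x2)) | ~x1   [De Morgan]
⇔ (~(x3 & ~~x2) & ~(~x3 & ~x2)) | ~x1   [De Morgan]
⇔ ((~x3 | ~~~x2) & ~(~x3 & ~x2)) | ~x1   [De Morgan]
⇔ ((~x3 | ~x2) & ~(~x3 & ~x2)) | ~x1   [double negation]
⇔ ((~x3 | ~x2) & (~~x3 | ~~x2)) | ~x1   [De Morgan]
⇔ ((~x3 | ~x2) & (x3 | ~~x2)) | ~x1   [double negation]
⇔ ((~x3 | ~x2) & (x3 | x2)) | ~x1   [double negation]
⇔ (~x3 & x3) | (~x3 & x2) | (~x2 & x3) | (~x2 & x2) | ~x1   [distribute & over |]
⇔ (~x3 & x2) | (~x2 & x3) | ~x1   [simplify]

(~x3 & x2) | (~x2 & x3) | ~x1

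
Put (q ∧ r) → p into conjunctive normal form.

¬q ∨ ¬r ∨ p

(q ∧ r) → p
≡ ¬(q ∧ r) ∨ p   — eliminate →
≡ ¬q ∨ ¬r ∨ p   — De Morgan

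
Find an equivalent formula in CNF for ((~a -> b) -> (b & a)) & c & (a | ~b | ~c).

(~a | b) & (~b | a) & c

((~a -> b) -> (b & a)) & c & (a | ~b | ~c)
⇔ (~(~a -> b) | (b & a)) & c & (a | ~b | ~c)
⇔ (~(~~a | b) | (b & a)) & c & (a | ~b | ~c)
⇔ ((~~~a & ~b) | (b & a)) & c & (a | ~b | ~c)
⇔ ((~a & ~b) | (b & a)) & c & (a | ~b | ~c)
⇔ (~a | b) & (~a | a) & (~b | b) & (~b | a) & c & (a | ~b | ~c)
⇔ (~a | b) & (~b | a) & c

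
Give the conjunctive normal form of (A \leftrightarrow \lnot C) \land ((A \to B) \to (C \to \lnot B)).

(A \leftrightarrow \lnot C) \land ((A \to B) \to (C \to \lnot B))
⇔ (A \to \lnot C) \land (\lnot C \to A) \land ((A \to B) \to (C \to \lnot B))   — eliminate \leftrightarrow
⇔ (\lnot A \lor \lnot C) \land (\lnot C \to A) \land ((A \to B) \to (C \to \lnot B))   — eliminate \to
⇔ (\lnot A \lor \lnot C) \land (\lnot \lnot C \lor A) \land ((A \to B) \to (C \to \lnot B))   — eliminate \to
⇔ (\lnot A \lor \lnot C) \land (\lnot \lnot C \lor A) \land (\lnot (A \to B) \lor (C \to \lnot B))   — eliminate \to
⇔ (\lnot A \lor \lnot C) \land (\lnot \lnot C \lor A) \land (\lnot (\lnot A \lor B) \lor (C \to \lnot B))   — eliminate \to
⇔ (\lnot A \lor \lnot C) \land (\lnot \lnot C \lor A) \land (\lnot (\lnot A \lor B) \lor \lnot C \lor \lnot B)   — eliminate \to
⇔ (\lnot A \lor \lnot C) \land (C \lor A) \land (\lnot (\lnot A \lor B) \lor \lnot C \lor \lnot B)   — double negation
⇔ (\lnot A \lor \lnot C) \land (C \lor A) \land (\lnot \lnot A \land \lnot B \lor \lnot C \lor \lnot B)   — De Morgan
⇔ (\lnot A \lor \lnot C) \land (C \lor A) \land (A \land \lnot B \lor \lnot C \lor \lnot B)   — double negation
⇔ (\lnot A \lor \lnot C) \land (C \lor A) \land (A \lor \lnot C \lor \lnot B) \land (\lnot B \lor \lnot C \lor \lnot B)   — distribute \lor over \land
⇔ (\lnot A \lor \lnot C) \land (C \lor A) \land (\lnot B \lor \lnot C)   — simplify

(\lnot A \lor \lnot C) \land (C \lor A) \land (\lnot B \lor \lnot C)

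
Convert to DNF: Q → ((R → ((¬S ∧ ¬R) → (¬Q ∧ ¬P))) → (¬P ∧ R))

Q → ((R → ((¬S ∧ ¬R) → (¬Q ∧ ¬P))) → (¬P ∧ R))
≡ ¬Q ∨ ((R → ((¬S ∧ ¬R) → (¬Q ∧ ¬P))) → (¬P ∧ R))   — eliminate →
≡ ¬Q ∨ ¬(R → ((¬S ∧ ¬R) → (¬Q ∧ ¬P))) ∨ (¬P ∧ R)   — eliminate →
≡ ¬Q ∨ ¬(¬R ∨ ((¬S ∧ ¬R) → (¬Q ∧ ¬P))) ∨ (¬P ∧ R)   — eliminate →
≡ ¬Q ∨ ¬(¬R ∨ ¬(¬S ∧ ¬R) ∨ (¬Q ∧ ¬P)) ∨ (¬P ∧ R)   — eliminate →
≡ ¬Q ∨ (¬¬R ∧ ¬¬(¬S ∧ ¬R) ∧ ¬(¬Q ∧ ¬P)) ∨ (¬P ∧ R)   — De Morgan
≡ ¬Q ∨ (R ∧ ¬¬(¬S ∧ ¬R) ∧ ¬(¬Q ∧ ¬P)) ∨ (¬P ∧ R)   — double negation
≡ ¬Q ∨ (R ∧ ¬S ∧ ¬R ∧ ¬(¬Q ∧ ¬P)) ∨ (¬P ∧ R)   — double negation
≡ ¬Q ∨ (R ∧ ¬S ∧ ¬R ∧ (¬¬Q ∨ ¬¬P)) ∨ (¬P ∧ R)   — De Morgan
≡ ¬Q ∨ (R ∧ ¬S ∧ ¬R ∧ (Q ∨ ¬¬P)) ∨ (¬P ∧ R)   — double negation
≡ ¬Q ∨ (R ∧ ¬S ∧ ¬R ∧ (Q ∨ P)) ∨ (¬P ∧ R)   — double negation
≡ ¬Q ∨ (R ∧ ¬S ∧ ¬R ∧ Q) ∨ (R ∧ ¬S ∧ ¬R ∧ P) ∨ (¬P ∧ R)   — distribute ∧ over ∨
≡ ¬Q ∨ (¬P ∧ R)   — simplify

¬Q ∨ (¬P ∧ R)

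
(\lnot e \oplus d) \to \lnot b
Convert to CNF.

(e \lor d \lor \lnot b) \land (\lnot d \lor \lnot e \lor \lnot b)

(\lnot e \oplus d) \to \lnot b
≡ \lnot (\lnot e \oplus d) \lor \lnot b   (eliminate \to)
≡ \lnot ((\lnot e \lor d) \land \lnot (\lnot e \land d)) \lor \lnot b   (expand \oplus)
≡ \lnot (\lnot e \lor d) \lor \lnot \lnot (\lnot e \land d) \lor \lnot b   (De Morgan)
≡ (\lnot \lnot e \land \lnot d) \lor \lnot \lnot (\lnot e \land d) \lor \lnot b   (De Morgan)
≡ (e \land \lnot d) \lor \lnot \lnot (\lnot e \land d) \lor \lnot b   (double negation)
≡ (e \land \lnot d) \lor (\lnot e \land d) \lor \lnot b   (double negation)
≡ (e \lor \lnot e \lor \lnot b) \land (e \lor d \lor \lnot b) \land (\lnot d \lor \lnot e \lor \lnot b) \land (\lnot d \lor d \lor \lnot b)   (distribute \lor over \land)
≡ (e \lor d \lor \lnot b) \land (\lnot d \lor \lnot e \lor \lnot b)   (simplify)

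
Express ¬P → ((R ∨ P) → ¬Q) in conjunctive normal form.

P ∨ ¬R ∨ ¬Q

¬P → ((R ∨ P) → ¬Q)
≡ ¬¬P ∨ ((R ∨ P) → ¬Q)
≡ ¬¬P ∨ ¬(R ∨ P) ∨ ¬Q
≡ P ∨ ¬(R ∨ P) ∨ ¬Q
≡ P ∨ (¬R ∧ ¬P) ∨ ¬Q
≡ (P ∨ ¬R ∨ ¬Q) ∧ (P ∨ ¬P ∨ ¬Q)
≡ P ∨ ¬R ∨ ¬Q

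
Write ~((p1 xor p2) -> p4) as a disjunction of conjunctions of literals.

~((p1 xor p2) -> p4)
⇔ ~(~(p1 xor p2) | p4)   [eliminate ->]
⇔ ~(~((p1 & ~p2) | (~p1 & p2)) | p4)   [expand xor]
⇔ ~~((p1 & ~p2) | (~p1 & p2)) & ~p4   [De Morgan]
⇔ ((p1 & ~p2) | (~p1 & p2)) & ~p4   [double negation]
⇔ (p1 & ~p2 & ~p4) | (~p1 & p2 & ~p4)   [distribute & over |]

(p1 & ~p2 & ~p4) | (~p1 & p2 & ~p4)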